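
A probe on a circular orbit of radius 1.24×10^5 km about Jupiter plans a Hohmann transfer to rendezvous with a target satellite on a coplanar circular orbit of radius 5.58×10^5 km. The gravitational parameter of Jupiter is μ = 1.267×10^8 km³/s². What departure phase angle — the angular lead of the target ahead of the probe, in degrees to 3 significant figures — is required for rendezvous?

φ = 94.0°

Transfer-ellipse semi-major axis a_t = (r₁ + r₂)/2 = (1.240×10^5 + 5.580×10^5)/2 = 3.410×10^5 km.
Transfer time t = π√(a_t³/μ) = 55576.7 s.
The target's mean motion on its circular orbit is ω₂ = √(μ/r₂³) = 2.70046×10^-5 rad/s.
Angle swept by the target during transfer: ω₂·t = 1.5008 rad = 85.99°.
The probe traverses 180° on the transfer ellipse, so the target must lead by 180° − 85.99° = 94.0°.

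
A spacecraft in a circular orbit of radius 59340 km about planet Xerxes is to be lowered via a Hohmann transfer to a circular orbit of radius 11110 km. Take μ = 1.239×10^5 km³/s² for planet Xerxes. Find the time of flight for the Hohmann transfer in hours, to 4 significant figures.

Transfer-ellipse semi-major axis a_t = (r₁ + r₂)/2 = (59340 + 11110)/2 = 35225 km.
Half the transfer-orbit period gives t = π√(a_t³/μ) = 59010 s.
Converting: 59010 s ÷ 3600 s/hour = 16.39 hours.

t = 16.39 hours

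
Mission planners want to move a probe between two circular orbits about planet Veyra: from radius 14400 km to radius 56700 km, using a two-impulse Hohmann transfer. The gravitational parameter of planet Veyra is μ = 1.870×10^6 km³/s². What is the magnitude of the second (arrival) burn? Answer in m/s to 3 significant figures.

Δv₂ = 2090 m/s

Transfer-ellipse semi-major axis a_t = (r₁ + r₂)/2 = (14400 + 56700)/2 = 35550 km.
On the circular orbit at r = 56700 km, v_c = √(μ/r) = 5.743 km/s.
Transfer-orbit speed at the same r (vis-viva, a = a_t): v_t = √[μ(2/r − 1/a_t)] = 3.655 km/s.
Δv₂ = |v_t − v_c| = |3.655 − 5.743| = 2.088 km/s.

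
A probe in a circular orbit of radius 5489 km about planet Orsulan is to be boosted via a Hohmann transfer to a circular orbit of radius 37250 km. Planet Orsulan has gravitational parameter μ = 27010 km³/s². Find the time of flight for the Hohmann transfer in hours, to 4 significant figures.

t = 16.59 hours

The Hohmann ellipse has a_t = (r₁ + r₂)/2 = 21369.5 km.
By Kepler's third law the transfer-orbit period is T = 2π√(a_t³/μ), so t = T/2 = 59710 s.
Converting: 59710 s ÷ 3600 s/hour = 16.59 hours.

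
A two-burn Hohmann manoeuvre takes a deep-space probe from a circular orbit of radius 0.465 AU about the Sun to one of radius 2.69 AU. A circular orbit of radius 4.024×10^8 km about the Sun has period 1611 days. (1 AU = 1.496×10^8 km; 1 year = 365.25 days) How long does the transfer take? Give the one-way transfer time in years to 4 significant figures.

t = 0.9905 years

From Kepler's third law T² = 4π²r³/μ at r = 4.024×10^8 km, T = 1611 days = 1611 × 86400 s = 1.391904×10^8 s: μ = 4π²r³/T² = 1.32775×10^11 km³/s².
In km: r₁ = 0.465 × 1.496×10^8 = 6.9564×10^7 km; r₂ = 2.69 × 1.496×10^8 = 4.02424×10^8 km.
Transfer-ellipse semi-major axis a_t = (r₁ + r₂)/2 = (6.9564×10^7 + 4.02424×10^8)/2 = 2.35994×10^8 km.
Transfer time t = π√(a_t³/μ) = π√((2.35994×10^8)³ / 1.32775×10^11) = 3.1257×10^7 s.
Converting: 3.1257×10^7 s ÷ 3.15576×10^7 s/year (365.25 × 86400) = 0.9905 years.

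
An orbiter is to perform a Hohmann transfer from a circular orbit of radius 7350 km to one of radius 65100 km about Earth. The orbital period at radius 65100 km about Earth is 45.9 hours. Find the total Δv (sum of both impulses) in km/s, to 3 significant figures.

Δv = 3.87 km/s

From Kepler's third law T² = 4π²r³/μ at r = 65100 km, T = 45.9 hours = 45.9 × 3600 s = 1.6524×10^5 s: μ = 4π²r³/T² = 3.98908×10^5 km³/s².
The Hohmann ellipse has a_t = (r₁ + r₂)/2 = 36225 km.
At r₁ the circular-orbit speed is v₁ = √(μ/r₁) = 7.367 km/s.
Transfer-orbit speed at r₁ (vis-viva): v_p = √[μ(2/r₁ − 1/a_t)] = 9.876 km/s.
First burn Δv₁ = |v_p − v₁| = 2.509 km/s.
At r₂, v₂ = √(μ/r₂) = 2.475 km/s.
Transfer-orbit speed at r₂: v_a = √[μ(2/r₂ − 1/a_t)] = 1.115 km/s.
Second burn Δv₂ = |v₂ − v_a| = 1.360 km/s.
Total Δv = Δv₁ + Δv₂ = 3.869 km/s.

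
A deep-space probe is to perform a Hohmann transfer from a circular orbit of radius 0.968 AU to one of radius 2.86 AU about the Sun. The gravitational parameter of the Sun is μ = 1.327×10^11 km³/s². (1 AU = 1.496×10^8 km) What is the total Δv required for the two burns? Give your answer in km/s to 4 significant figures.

In km: r₁ = 0.968 × 1.496×10^8 = 1.448128×10^8 km; r₂ = 2.86 × 1.496×10^8 = 4.27856×10^8 km.
The Hohmann ellipse has a_t = (r₁ + r₂)/2 = 2.863344×10^8 km.
Circular speed at r₁: v₁ = √(μ/r₁) = √(1.327×10^11/1.448128×10^8) = 30.2714 km/s.
Transfer-orbit speed at r₁ (vis-viva): v_p = √[μ(2/r₁ − 1/a_t)] = 37.0036 km/s.
First burn Δv₁ = |v_p − v₁| = 6.732 km/s.
At r₂, v₂ = √(μ/r₂) = 17.611 km/s.
Transfer-orbit speed at r₂: v_a = √[μ(2/r₂ − 1/a_t)] = 12.524 km/s.
Second burn Δv₂ = |v₂ − v_a| = 5.087 km/s.
Total Δv = Δv₁ + Δv₂ = 11.82 km/s.

Δv = 11.82 km/s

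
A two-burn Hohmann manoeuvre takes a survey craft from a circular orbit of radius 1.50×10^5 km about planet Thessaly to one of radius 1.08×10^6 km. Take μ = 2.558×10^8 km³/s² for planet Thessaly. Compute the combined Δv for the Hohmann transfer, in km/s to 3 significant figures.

Δv = 21.2 km/s

Semi-major axis of the transfer orbit: a_t = (1.500×10^5 + 1.080×10^6)/2 = 6.150×10^5 km.
At r₁ the circular-orbit speed is v₁ = √(μ/r₁) = 41.296 km/s.
Transfer-orbit speed at r₁ (v² = μ(2/r − 1/a)): v_p = √[μ(2/r₁ − 1/a_t)] = 54.724 km/s.
First burn Δv₁ = |v_p − v₁| = 13.43 km/s.
At r₂, v₂ = √(μ/r₂) = 15.39 km/s.
Transfer-orbit speed at r₂: v_a = √[μ(2/r₂ − 1/a_t)] = 7.601 km/s.
Second burn Δv₂ = |v₂ − v_a| = 7.789 km/s.
Total Δv = Δv₁ + Δv₂ = 21.22 km/s.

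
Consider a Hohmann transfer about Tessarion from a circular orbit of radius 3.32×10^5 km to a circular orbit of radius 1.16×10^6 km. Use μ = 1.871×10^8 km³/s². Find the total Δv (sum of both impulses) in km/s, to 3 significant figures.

The Hohmann ellipse has a_t = (r₁ + r₂)/2 = 7.460×10^5 km.
Circular speed at r₁: v₁ = √(μ/r₁) = √(1.871×10^8/3.320×10^5) = 23.739 km/s.
Transfer-orbit speed at r₁ (vis-viva equation): v_p = √[μ(2/r₁ − 1/a_t)] = 29.602 km/s.
First burn Δv₁ = |v_p − v₁| = 5.863 km/s.
At r₂, v₂ = √(μ/r₂) = 12.70 km/s.
Transfer-orbit speed at r₂: v_a = √[μ(2/r₂ − 1/a_t)] = 8.472 km/s.
Second burn Δv₂ = |v₂ − v_a| = 4.228 km/s.
Δv = Δv₁ + Δv₂ = 5.863 + 4.228 = 10.09 km/s.

Δv = 10.1 km/s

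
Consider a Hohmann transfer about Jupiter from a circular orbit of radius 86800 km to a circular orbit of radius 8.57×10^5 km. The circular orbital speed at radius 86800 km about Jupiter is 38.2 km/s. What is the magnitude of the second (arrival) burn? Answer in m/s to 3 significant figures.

From the circular-orbit relation v² = μ/r at r = 86800 km: μ = v²r = (38.2)² × 86800 = 1.26662×10^8 km³/s².
Semi-major axis of the transfer orbit: a_t = (86800 + 8.570×10^5)/2 = 4.719×10^5 km.
Circular speed at r = 8.570×10^5 km: v_c = √(μ/r) = 12.157 km/s.
Vis-viva on the transfer ellipse at r = 8.570×10^5 km gives v_t = √[μ(2/r − 1/a_t)] = 5.2140 km/s.
Δv₂ = |v_t − v_c| = |5.2140 − 12.157| = 6.943 km/s.

Δv₂ = 6940 m/s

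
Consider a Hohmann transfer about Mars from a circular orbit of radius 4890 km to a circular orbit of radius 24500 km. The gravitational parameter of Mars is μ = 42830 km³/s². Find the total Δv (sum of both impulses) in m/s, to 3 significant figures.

Transfer-ellipse semi-major axis a_t = (r₁ + r₂)/2 = (4890 + 24500)/2 = 14695 km.
At r₁ the circular-orbit speed is v₁ = √(μ/r₁) = 2.9595 km/s.
Transfer-orbit speed at r₁ (v² = μ(2/r − 1/a)): v_p = √[μ(2/r₁ − 1/a_t)] = 3.8214 km/s.
First burn Δv₁ = |v_p − v₁| = 0.8619 km/s.
At r₂, v₂ = √(μ/r₂) = 1.3222 km/s.
Transfer-orbit speed at r₂: v_a = √[μ(2/r₂ − 1/a_t)] = 0.76271 km/s.
Second burn Δv₂ = |v₂ − v_a| = 0.5595 km/s.
Δv = Δv₁ + Δv₂ = 0.8619 + 0.5595 = 1.421 km/s.

Δv = 1420 m/s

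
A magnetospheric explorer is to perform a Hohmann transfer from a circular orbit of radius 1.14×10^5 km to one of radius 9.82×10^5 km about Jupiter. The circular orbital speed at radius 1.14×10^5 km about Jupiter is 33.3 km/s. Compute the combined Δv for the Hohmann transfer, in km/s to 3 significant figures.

From the circular-orbit relation v² = μ/r at r = 1.14×10^5 km: μ = v²r = (33.3)² × 1.14×10^5 = 1.26413×10^8 km³/s².
The Hohmann ellipse has a_t = (r₁ + r₂)/2 = 5.480×10^5 km.
At r₁ the circular-orbit speed is v₁ = √(μ/r₁) = 33.30 km/s.
On the transfer ellipse at r₁, v² = μ(2/r − 1/a) gives v_p = √[μ(2/r₁ − 1/a_t)] = 44.58 km/s.
First burn Δv₁ = |v_p − v₁| = 11.28 km/s.
At r₂, v₂ = √(μ/r₂) = 11.346 km/s.
Transfer-orbit speed at r₂: v_a = √[μ(2/r₂ − 1/a_t)] = 5.1749 km/s.
Second burn Δv₂ = |v₂ − v_a| = 6.171 km/s.
Total Δv = Δv₁ + Δv₂ = 17.45 km/s.

Δv = 17.4 km/s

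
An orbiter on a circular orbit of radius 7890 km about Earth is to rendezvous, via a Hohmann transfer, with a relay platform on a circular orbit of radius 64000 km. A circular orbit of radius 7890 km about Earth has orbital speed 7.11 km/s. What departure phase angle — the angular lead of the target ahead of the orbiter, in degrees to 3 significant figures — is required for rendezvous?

φ = 104°

From the circular-orbit relation v² = μ/r at r = 7890 km: μ = v²r = (7.11)² × 7890 = 3.98856×10^5 km³/s².
The Hohmann ellipse has a_t = (r₁ + r₂)/2 = 35945 km.
The half-period of the transfer ellipse is t = π√(a_t³/μ) = 33900 s.
The target's mean motion on its circular orbit is ω₂ = √(μ/r₂³) = 3.9007×10^-5 rad/s.
Angle swept by the target during transfer: ω₂·t = 1.3223 rad = 75.76°.
The orbiter traverses 180° on the transfer ellipse, so the target must lead by 180° − 75.76° = 104°.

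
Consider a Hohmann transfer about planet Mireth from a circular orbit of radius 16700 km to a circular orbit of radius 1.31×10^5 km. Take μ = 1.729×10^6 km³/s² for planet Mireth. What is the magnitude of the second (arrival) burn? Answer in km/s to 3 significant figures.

The Hohmann ellipse has a_t = (r₁ + r₂)/2 = 73850 km.
Circular speed at r = 1.310×10^5 km: v_c = √(μ/r) = 3.633 km/s.
Vis-viva on the transfer ellipse at r = 1.310×10^5 km gives v_t = √[μ(2/r − 1/a_t)] = 1.728 km/s.
Δv₂ = |v_t − v_c| = |1.728 − 3.633| = 1.905 km/s.

Δv₂ = 1.91 km/s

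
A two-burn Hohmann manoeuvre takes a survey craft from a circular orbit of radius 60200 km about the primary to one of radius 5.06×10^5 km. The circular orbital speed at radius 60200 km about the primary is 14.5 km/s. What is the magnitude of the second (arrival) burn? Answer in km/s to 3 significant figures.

Δv₂ = 2.70 km/s

From the circular-orbit relation v² = μ/r at r = 60200 km: μ = v²r = (14.5)² × 60200 = 1.26570×10^7 km³/s².
Transfer-ellipse semi-major axis a_t = (r₁ + r₂)/2 = (60200 + 5.060×10^5)/2 = 2.831×10^5 km.
Circular speed at r = 5.060×10^5 km: v_c = √(μ/r) = 5.001 km/s.
Vis-viva on the transfer ellipse at r = 5.060×10^5 km gives v_t = √[μ(2/r − 1/a_t)] = 2.306 km/s.
Δv₂ = |v_t − v_c| = |2.306 − 5.001| = 2.695 km/s.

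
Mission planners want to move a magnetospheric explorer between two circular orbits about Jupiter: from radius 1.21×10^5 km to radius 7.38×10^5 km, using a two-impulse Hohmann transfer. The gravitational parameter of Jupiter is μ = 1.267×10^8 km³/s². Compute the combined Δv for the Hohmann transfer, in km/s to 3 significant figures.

Transfer-ellipse semi-major axis a_t = (r₁ + r₂)/2 = (1.210×10^5 + 7.380×10^5)/2 = 4.295×10^5 km.
At r₁ the circular-orbit speed is v₁ = √(μ/r₁) = 32.36 km/s.
On the transfer ellipse at r₁, v² = μ(2/r − 1/a) gives v_p = √[μ(2/r₁ − 1/a_t)] = 42.42 km/s.
First burn Δv₁ = |v_p − v₁| = 10.06 km/s.
At r₂, v₂ = √(μ/r₂) = 13.103 km/s.
Transfer-orbit speed at r₂: v_a = √[μ(2/r₂ − 1/a_t)] = 6.9546 km/s.
Second burn Δv₂ = |v₂ − v_a| = 6.148 km/s.
Δv = Δv₁ + Δv₂ = 10.06 + 6.148 = 16.21 km/s.

Δv = 16.2 km/s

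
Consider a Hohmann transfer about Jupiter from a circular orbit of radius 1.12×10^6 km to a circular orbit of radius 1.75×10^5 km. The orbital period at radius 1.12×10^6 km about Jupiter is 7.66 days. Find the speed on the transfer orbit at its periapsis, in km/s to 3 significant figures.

From Kepler's third law T² = 4π²r³/μ at r = 1.12×10^6 km, T = 7.66 days = 7.66 × 86400 s = 6.61824×10^5 s: μ = 4π²r³/T² = 1.26628×10^8 km³/s².
Transfer-ellipse semi-major axis a_t = (r₁ + r₂)/2 = (1.120×10^6 + 1.750×10^5)/2 = 6.475×10^5 km.
The periapsis of the transfer ellipse is at r = 1.750×10^5 km.
Vis-viva: v = √[μ(2/r − 1/a_t)] = √[1.26628×10^8 × (2/1.750×10^5 − 1/6.475×10^5)] = 35.38 km/s.

v = 35.4 km/s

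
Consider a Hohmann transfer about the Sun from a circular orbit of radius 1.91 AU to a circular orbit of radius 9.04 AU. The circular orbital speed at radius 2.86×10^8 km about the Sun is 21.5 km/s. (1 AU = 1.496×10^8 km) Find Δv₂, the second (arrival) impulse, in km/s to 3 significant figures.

From the circular-orbit relation v² = μ/r at r = 2.86×10^8 km: μ = v²r = (21.5)² × 2.86×10^8 = 1.32204×10^11 km³/s².
In km: r₁ = 1.91 × 1.496×10^8 = 2.85736×10^8 km; r₂ = 9.04 × 1.496×10^8 = 1.352384×10^9 km.
Transfer-ellipse semi-major axis a_t = (r₁ + r₂)/2 = (2.85736×10^8 + 1.352384×10^9)/2 = 8.1906×10^8 km.
Circular speed at r = 1.352384×10^9 km: v_c = √(μ/r) = 9.887 km/s.
Transfer-orbit speed at the same r (vis-viva, a = a_t): v_t = √[μ(2/r − 1/a_t)] = 5.840 km/s.
Δv₂ = |v_t − v_c| = |5.840 − 9.887| = 4.047 km/s.

Δv₂ = 4.05 km/s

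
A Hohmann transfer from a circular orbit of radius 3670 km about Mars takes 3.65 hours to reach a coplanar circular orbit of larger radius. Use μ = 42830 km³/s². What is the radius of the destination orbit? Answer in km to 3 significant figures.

r₂ = 14500 km

Transfer time t = 3.65 hours = 13140 s, and t = π√(a_t³/μ).
So a_t = (μ t²/π²)^(1/3) = (42830 × (13140)² / π²)^(1/3) = 9082.7 km.
Since a_t = (r₁ + r₂)/2, r₂ = 2a_t − r₁ = 2×9082.7 − 3670 = 14495.4 km.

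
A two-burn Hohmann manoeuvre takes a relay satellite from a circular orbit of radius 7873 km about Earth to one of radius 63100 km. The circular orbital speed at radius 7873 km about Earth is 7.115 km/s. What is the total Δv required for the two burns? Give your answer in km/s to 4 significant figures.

Δv = 3.702 km/s

From the circular-orbit relation v² = μ/r at r = 7873 km: μ = v²r = (7.115)² × 7873 = 3.98557×10^5 km³/s².
Semi-major axis of the transfer orbit: a_t = (7873 + 63100)/2 = 35486.5 km.
Circular speed at r₁: v₁ = √(μ/r₁) = √(3.98557×10^5/7873) = 7.115 km/s.
On the transfer ellipse at r₁, vis-viva gives v_p = √[μ(2/r₁ − 1/a_t)] = 9.488 km/s.
First burn Δv₁ = |v_p − v₁| = 2.373 km/s.
At r₂, v₂ = √(μ/r₂) = 2.513 km/s.
Transfer-orbit speed at r₂: v_a = √[μ(2/r₂ − 1/a_t)] = 1.184 km/s.
Second burn Δv₂ = |v₂ − v_a| = 1.329 km/s.
Δv = Δv₁ + Δv₂ = 2.373 + 1.329 = 3.702 km/s.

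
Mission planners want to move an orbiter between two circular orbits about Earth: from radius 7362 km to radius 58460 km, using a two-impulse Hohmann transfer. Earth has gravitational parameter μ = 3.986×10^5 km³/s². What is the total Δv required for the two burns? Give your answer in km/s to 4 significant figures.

Semi-major axis of the transfer orbit: a_t = (7362 + 58460)/2 = 32911 km.
At r₁ the circular-orbit speed is v₁ = √(μ/r₁) = 7.358 km/s.
On the transfer ellipse at r₁, v² = μ(2/r − 1/a) gives v_p = √[μ(2/r₁ − 1/a_t)] = 9.807 km/s.
First burn Δv₁ = |v_p − v₁| = 2.449 km/s.
Circular speed at r₂: v₂ = √(μ/r₂) = 2.611 km/s.
Transfer-orbit speed at r₂: v_a = √[μ(2/r₂ − 1/a_t)] = 1.235 km/s.
Second burn Δv₂ = |v₂ − v_a| = 1.376 km/s.
Total Δv = Δv₁ + Δv₂ = 3.825 km/s.

Δv = 3.825 km/s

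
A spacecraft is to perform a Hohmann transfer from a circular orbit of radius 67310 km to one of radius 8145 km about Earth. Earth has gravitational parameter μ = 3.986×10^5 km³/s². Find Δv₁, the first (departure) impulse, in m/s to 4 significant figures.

Δv₁ = 1303 m/s

Semi-major axis of the transfer orbit: a_t = (67310 + 8145)/2 = 37727.5 km.
On the circular orbit at r = 67310 km, v_c = √(μ/r) = 2.4335 km/s.
Transfer-orbit speed at the same r (vis-viva, a = a_t): v_t = √[μ(2/r − 1/a_t)] = 1.1307 km/s.
Δv₁ = |v_t − v_c| = |1.1307 − 2.4335| = 1.303 km/s.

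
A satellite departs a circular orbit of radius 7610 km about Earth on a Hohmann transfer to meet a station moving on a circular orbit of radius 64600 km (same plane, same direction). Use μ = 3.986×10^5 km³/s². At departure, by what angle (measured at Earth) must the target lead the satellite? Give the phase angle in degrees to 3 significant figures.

φ = 105°

Transfer-ellipse semi-major axis a_t = (r₁ + r₂)/2 = (7610 + 64600)/2 = 36105 km.
Transfer time t = π√(a_t³/μ) = 34140 s.
The target's mean motion on its circular orbit is ω₂ = √(μ/r₂³) = 3.845×10^-5 rad/s.
Angle swept by the target during transfer: ω₂·t = 1.3127 rad = 75.21°.
The satellite traverses 180° on the transfer ellipse, so the target must lead by 180° − 75.21° = 105°.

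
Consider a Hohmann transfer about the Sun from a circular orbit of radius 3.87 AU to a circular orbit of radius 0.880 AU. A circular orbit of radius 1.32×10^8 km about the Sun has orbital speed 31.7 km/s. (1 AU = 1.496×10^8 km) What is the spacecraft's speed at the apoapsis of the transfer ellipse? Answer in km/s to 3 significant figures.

From the circular-orbit relation v² = μ/r at r = 1.32×10^8 km: μ = v²r = (31.7)² × 1.32×10^8 = 1.32645×10^11 km³/s².
In km: r₁ = 3.87 × 1.496×10^8 = 5.78952×10^8 km; r₂ = 0.880 × 1.496×10^8 = 1.31648×10^8 km.
Semi-major axis of the transfer orbit: a_t = (5.78952×10^8 + 1.31648×10^8)/2 = 3.553×10^8 km.
At apoapsis, r = 5.78952×10^8 km.
Vis-viva: v = √[μ(2/r − 1/a_t)] = √[1.32645×10^11 × (2/5.78952×10^8 − 1/3.553×10^8)] = 9.214 km/s.

v = 9.21 km/s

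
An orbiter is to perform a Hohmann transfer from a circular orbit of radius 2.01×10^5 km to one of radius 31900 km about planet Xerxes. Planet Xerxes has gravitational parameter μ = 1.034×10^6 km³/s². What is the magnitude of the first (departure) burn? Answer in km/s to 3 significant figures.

The Hohmann ellipse has a_t = (r₁ + r₂)/2 = 1.1645×10^5 km.
On the circular orbit at r = 2.010×10^5 km, v_c = √(μ/r) = 2.268 km/s.
Vis-viva on the transfer ellipse at r = 2.010×10^5 km gives v_t = √[μ(2/r − 1/a_t)] = 1.187 km/s.
Δv₁ = |v_t − v_c| = |1.187 − 2.268| = 1.081 km/s.

Δv₁ = 1.08 km/s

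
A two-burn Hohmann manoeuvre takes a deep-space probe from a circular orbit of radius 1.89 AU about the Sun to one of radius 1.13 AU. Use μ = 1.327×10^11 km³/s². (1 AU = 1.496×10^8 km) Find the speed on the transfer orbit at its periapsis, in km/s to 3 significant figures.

v = 31.3 km/s

In km: r₁ = 1.89 × 1.496×10^8 = 2.82744×10^8 km; r₂ = 1.13 × 1.496×10^8 = 1.69048×10^8 km.
Transfer-ellipse semi-major axis a_t = (r₁ + r₂)/2 = (2.82744×10^8 + 1.69048×10^8)/2 = 2.25896×10^8 km.
The periapsis of the transfer ellipse is at r = 1.69048×10^8 km.
Applying v² = μ(2/r − 1/a_t): v = 31.35 km/s.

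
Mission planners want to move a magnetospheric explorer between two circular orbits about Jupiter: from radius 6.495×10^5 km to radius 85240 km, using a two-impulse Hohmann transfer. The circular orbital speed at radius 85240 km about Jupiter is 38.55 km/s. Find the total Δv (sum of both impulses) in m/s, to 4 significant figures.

From the circular-orbit relation v² = μ/r at r = 85240 km: μ = v²r = (38.55)² × 85240 = 1.26675×10^8 km³/s².
Semi-major axis of the transfer orbit: a_t = (6.495×10^5 + 85240)/2 = 3.6737×10^5 km.
At r₁ the circular-orbit speed is v₁ = √(μ/r₁) = 13.9655 km/s.
Transfer-orbit speed at r₁ (vis-viva): v_a = √[μ(2/r₁ − 1/a_t)] = 6.72708 km/s.
First burn Δv₁ = |v_a − v₁| = 7.238 km/s.
Circular speed at r₂: v₂ = √(μ/r₂) = 38.55 km/s.
Transfer-orbit speed at r₂: v_p = √[μ(2/r₂ − 1/a_t)] = 51.26 km/s.
Second burn Δv₂ = |v₂ − v_p| = 12.71 km/s.
Total Δv = Δv₁ + Δv₂ = 19.95 km/s.

Δv = 19950 m/s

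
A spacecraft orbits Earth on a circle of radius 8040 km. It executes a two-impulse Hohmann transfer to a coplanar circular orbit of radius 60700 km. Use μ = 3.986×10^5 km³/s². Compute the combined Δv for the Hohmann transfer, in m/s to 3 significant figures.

Δv = 3640 m/s

Transfer-ellipse semi-major axis a_t = (r₁ + r₂)/2 = (8040 + 60700)/2 = 34370 km.
Circular speed at r₁: v₁ = √(μ/r₁) = √(3.986×10^5/8040) = 7.041 km/s.
Transfer-orbit speed at r₁ (v² = μ(2/r − 1/a)): v_p = √[μ(2/r₁ − 1/a_t)] = 9.357 km/s.
First burn Δv₁ = |v_p − v₁| = 2.316 km/s.
Circular speed at r₂: v₂ = √(μ/r₂) = 2.5626 km/s.
Transfer-orbit speed at r₂: v_a = √[μ(2/r₂ − 1/a_t)] = 1.2394 km/s.
Second burn Δv₂ = |v₂ − v_a| = 1.323 km/s.
Total Δv = Δv₁ + Δv₂ = 3.639 km/s.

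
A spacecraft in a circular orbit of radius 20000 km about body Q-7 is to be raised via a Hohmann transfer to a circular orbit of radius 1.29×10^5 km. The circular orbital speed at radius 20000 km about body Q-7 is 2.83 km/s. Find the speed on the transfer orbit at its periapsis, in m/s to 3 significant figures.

v = 3720 m/s

From the circular-orbit relation v² = μ/r at r = 20000 km: μ = v²r = (2.83)² × 20000 = 1.60178×10^5 km³/s².
Semi-major axis of the transfer orbit: a_t = (20000 + 1.290×10^5)/2 = 74500 km.
At periapsis, r = 20000 km.
Applying v² = μ(2/r − 1/a_t): v = 3.724 km/s.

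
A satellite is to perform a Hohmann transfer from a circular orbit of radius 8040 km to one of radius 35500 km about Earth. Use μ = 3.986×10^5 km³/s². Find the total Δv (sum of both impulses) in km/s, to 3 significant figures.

Transfer-ellipse semi-major axis a_t = (r₁ + r₂)/2 = (8040 + 35500)/2 = 21770 km.
Circular speed at r₁: v₁ = √(μ/r₁) = √(3.986×10^5/8040) = 7.0411 km/s.
On the transfer ellipse at r₁, v² = μ(2/r − 1/a) gives v_p = √[μ(2/r₁ − 1/a_t)] = 8.9914 km/s.
First burn Δv₁ = |v_p − v₁| = 1.9503 km/s.
At r₂, v₂ = √(μ/r₂) = 3.35085 km/s.
Transfer-orbit speed at r₂: v_a = √[μ(2/r₂ − 1/a_t)] = 2.03635 km/s.
Second burn Δv₂ = |v₂ − v_a| = 1.3145 km/s.
Total Δv = Δv₁ + Δv₂ = 3.265 km/s.

Δv = 3.26 km/s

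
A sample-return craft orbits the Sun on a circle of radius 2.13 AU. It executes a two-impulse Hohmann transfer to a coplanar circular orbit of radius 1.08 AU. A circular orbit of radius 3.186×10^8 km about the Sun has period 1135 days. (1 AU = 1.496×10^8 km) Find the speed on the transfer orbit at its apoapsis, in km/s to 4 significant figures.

From Kepler's third law T² = 4π²r³/μ at r = 3.186×10^8 km, T = 1135 days = 1135 × 86400 s = 9.8064×10^7 s: μ = 4π²r³/T² = 1.32763×10^11 km³/s².
In km: r₁ = 2.13 × 1.496×10^8 = 3.18648×10^8 km; r₂ = 1.08 × 1.496×10^8 = 1.61568×10^8 km.
The Hohmann ellipse has a_t = (r₁ + r₂)/2 = 2.40108×10^8 km.
At apoapsis, r = 3.18648×10^8 km.
Vis-viva: v = √[μ(2/r − 1/a_t)] = √[1.32763×10^11 × (2/3.18648×10^8 − 1/2.40108×10^8)] = 16.74 km/s.

v = 16.74 km/s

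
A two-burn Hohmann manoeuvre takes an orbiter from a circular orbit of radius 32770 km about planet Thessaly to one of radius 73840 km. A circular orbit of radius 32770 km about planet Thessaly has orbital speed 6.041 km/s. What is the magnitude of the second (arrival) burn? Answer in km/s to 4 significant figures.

From the circular-orbit relation v² = μ/r at r = 32770 km: μ = v²r = (6.041)² × 32770 = 1.19590×10^6 km³/s².
Transfer-ellipse semi-major axis a_t = (r₁ + r₂)/2 = (32770 + 73840)/2 = 53305 km.
Circular speed at r = 73840 km: v_c = √(μ/r) = 4.024 km/s.
Vis-viva on the transfer ellipse at r = 73840 km gives v_t = √[μ(2/r − 1/a_t)] = 3.155 km/s.
Δv₂ = |v_t − v_c| = |3.155 − 4.024| = 0.8690 km/s.

Δv₂ = 0.8690 km/s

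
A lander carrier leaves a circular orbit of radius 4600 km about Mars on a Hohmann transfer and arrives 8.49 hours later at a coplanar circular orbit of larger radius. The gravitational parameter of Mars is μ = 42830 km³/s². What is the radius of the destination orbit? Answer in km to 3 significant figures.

r₂ = 27300 km

Transfer time t = 8.49 hours = 30564 s, and t = π√(a_t³/μ).
So a_t = (μ t²/π²)^(1/3) = (42830 × (30564)² / π²)^(1/3) = 15945 km.
Since a_t = (r₁ + r₂)/2, r₂ = 2a_t − r₁ = 2×15945 − 4600 = 27290 km.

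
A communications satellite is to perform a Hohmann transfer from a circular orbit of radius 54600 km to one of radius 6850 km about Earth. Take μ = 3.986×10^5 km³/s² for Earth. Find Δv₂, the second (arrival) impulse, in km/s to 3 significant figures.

Δv₂ = 2.54 km/s

The Hohmann ellipse has a_t = (r₁ + r₂)/2 = 30725 km.
On the circular orbit at r = 6850 km, v_c = √(μ/r) = 7.6282 km/s.
Transfer-orbit speed at the same r (vis-viva, a = a_t): v_t = √[μ(2/r − 1/a_t)] = 10.169 km/s.
Δv₂ = |v_t − v_c| = |10.169 − 7.6282| = 2.541 km/s.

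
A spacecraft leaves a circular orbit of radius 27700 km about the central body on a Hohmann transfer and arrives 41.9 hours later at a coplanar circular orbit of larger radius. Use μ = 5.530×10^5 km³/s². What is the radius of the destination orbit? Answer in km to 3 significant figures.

Transfer time t = 41.9 hours = 1.5084×10^5 s, and t = π√(a_t³/μ).
So a_t = (μ t²/π²)^(1/3) = (5.530×10^5 × (1.5084×10^5)² / π²)^(1/3) = 1.0843×10^5 km.
Since a_t = (r₁ + r₂)/2, r₂ = 2a_t − r₁ = 2×1.0843×10^5 − 27700 = 1.8916×10^5 km.

r₂ = 1.89×10^5 km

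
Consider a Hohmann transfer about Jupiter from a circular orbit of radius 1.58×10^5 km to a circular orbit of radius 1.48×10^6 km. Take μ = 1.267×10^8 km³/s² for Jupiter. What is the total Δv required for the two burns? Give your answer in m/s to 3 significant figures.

Transfer-ellipse semi-major axis a_t = (r₁ + r₂)/2 = (1.580×10^5 + 1.480×10^6)/2 = 8.190×10^5 km.
Circular speed at r₁: v₁ = √(μ/r₁) = √(1.267×10^8/1.580×10^5) = 28.318 km/s.
Transfer-orbit speed at r₁ (vis-viva): v_p = √[μ(2/r₁ − 1/a_t)] = 38.067 km/s.
First burn Δv₁ = |v_p − v₁| = 9.749 km/s.
At r₂, v₂ = √(μ/r₂) = 9.2525 km/s.
Transfer-orbit speed at r₂: v_a = √[μ(2/r₂ − 1/a_t)] = 4.0639 km/s.
Second burn Δv₂ = |v₂ − v_a| = 5.189 km/s.
Total Δv = Δv₁ + Δv₂ = 14.94 km/s.

Δv = 14900 m/s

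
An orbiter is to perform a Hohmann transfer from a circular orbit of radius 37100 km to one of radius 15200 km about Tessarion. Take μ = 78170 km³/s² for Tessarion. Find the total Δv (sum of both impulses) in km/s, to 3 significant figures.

Δv = 0.778 km/s

Semi-major axis of the transfer orbit: a_t = (37100 + 15200)/2 = 26150 km.
Circular speed at r₁: v₁ = √(μ/r₁) = √(78170/37100) = 1.4516 km/s.
Transfer-orbit speed at r₁ (v² = μ(2/r − 1/a)): v_a = √[μ(2/r₁ − 1/a_t)] = 1.1067 km/s.
First burn Δv₁ = |v_a − v₁| = 0.3449 km/s.
At r₂, v₂ = √(μ/r₂) = 2.2678 km/s.
Transfer-orbit speed at r₂: v_p = √[μ(2/r₂ − 1/a_t)] = 2.7012 km/s.
Second burn Δv₂ = |v₂ − v_p| = 0.4334 km/s.
Δv = Δv₁ + Δv₂ = 0.3449 + 0.4334 = 0.7783 km/s.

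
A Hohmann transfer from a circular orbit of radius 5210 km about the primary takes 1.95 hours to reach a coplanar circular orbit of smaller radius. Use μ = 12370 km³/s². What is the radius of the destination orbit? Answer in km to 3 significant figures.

r₂ = 2700 km

Transfer time t = 1.95 hours = 7020 s, and t = π√(a_t³/μ).
So a_t = (μ t²/π²)^(1/3) = (12370 × (7020)² / π²)^(1/3) = 3952.9 km.
Since a_t = (r₁ + r₂)/2, r₂ = 2a_t − r₁ = 2×3952.9 − 5210 = 2695.8 km.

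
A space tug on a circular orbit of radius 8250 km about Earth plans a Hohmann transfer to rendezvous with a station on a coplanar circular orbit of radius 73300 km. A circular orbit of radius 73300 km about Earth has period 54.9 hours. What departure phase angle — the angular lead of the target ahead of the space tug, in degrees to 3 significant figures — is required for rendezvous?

φ = 105°

From Kepler's third law T² = 4π²r³/μ at r = 73300 km, T = 54.9 hours = 54.9 × 3600 s = 1.9764×10^5 s: μ = 4π²r³/T² = 3.98036×10^5 km³/s².
Transfer-ellipse semi-major axis a_t = (r₁ + r₂)/2 = (8250 + 73300)/2 = 40775 km.
The half-period of the transfer ellipse is t = π√(a_t³/μ) = 41000 s.
Target angular speed ω₂ = √(μ/r₂³) = 3.179×10^-5 rad/s.
Angle swept by the target during transfer: ω₂·t = 1.3034 rad = 74.68°.
Arrival is 180° from departure on the ellipse, so φ = 180° − 74.68° = 105°.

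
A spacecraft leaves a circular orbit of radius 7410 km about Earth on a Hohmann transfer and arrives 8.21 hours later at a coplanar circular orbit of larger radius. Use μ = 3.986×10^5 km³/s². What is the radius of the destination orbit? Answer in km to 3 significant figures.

Transfer time t = 8.21 hours = 29556 s, and t = π√(a_t³/μ).
So a_t = (μ t²/π²)^(1/3) = (3.986×10^5 × (29556)² / π²)^(1/3) = 32798 km.
Since a_t = (r₁ + r₂)/2, r₂ = 2a_t − r₁ = 2×32798 − 7410 = 58186 km.

r₂ = 58200 km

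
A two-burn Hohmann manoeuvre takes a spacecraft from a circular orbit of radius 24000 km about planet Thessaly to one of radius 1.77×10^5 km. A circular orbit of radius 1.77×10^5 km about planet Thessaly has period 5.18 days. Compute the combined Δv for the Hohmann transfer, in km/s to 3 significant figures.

From Kepler's third law T² = 4π²r³/μ at r = 1.77×10^5 km, T = 5.18 days = 5.18 × 86400 s = 4.47552×10^5 s: μ = 4π²r³/T² = 1.09293×10^6 km³/s².
Transfer-ellipse semi-major axis a_t = (r₁ + r₂)/2 = (24000 + 1.770×10^5)/2 = 1.005×10^5 km.
At r₁ the circular-orbit speed is v₁ = √(μ/r₁) = 6.7482 km/s.
On the transfer ellipse at r₁, vis-viva equation gives v_p = √[μ(2/r₁ − 1/a_t)] = 8.9556 km/s.
First burn Δv₁ = |v_p − v₁| = 2.207 km/s.
At r₂, v₂ = √(μ/r₂) = 2.485 km/s.
Transfer-orbit speed at r₂: v_a = √[μ(2/r₂ − 1/a_t)] = 1.214 km/s.
Second burn Δv₂ = |v₂ − v_a| = 1.271 km/s.
Total Δv = Δv₁ + Δv₂ = 3.478 km/s.

Δv = 3.48 km/s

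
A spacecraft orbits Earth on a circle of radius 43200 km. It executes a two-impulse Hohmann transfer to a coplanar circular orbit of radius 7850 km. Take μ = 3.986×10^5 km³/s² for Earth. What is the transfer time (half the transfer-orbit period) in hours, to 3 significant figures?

Semi-major axis of the transfer orbit: a_t = (43200 + 7850)/2 = 25525 km.
Half the transfer-orbit period gives t = π√(a_t³/μ) = 20290 s.
Converting: 20290 s ÷ 3600 s/hour = 5.64 hours.

t = 5.64 hours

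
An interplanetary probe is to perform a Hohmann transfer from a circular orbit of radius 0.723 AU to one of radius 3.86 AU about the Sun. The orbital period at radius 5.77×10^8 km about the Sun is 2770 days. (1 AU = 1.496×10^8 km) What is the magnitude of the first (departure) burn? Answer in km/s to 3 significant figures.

Δv₁ = 10.4 km/s

From Kepler's third law T² = 4π²r³/μ at r = 5.77×10^8 km, T = 2770 days = 2770 × 86400 s = 2.39328×10^8 s: μ = 4π²r³/T² = 1.32404×10^11 km³/s².
In km: r₁ = 0.723 × 1.496×10^8 = 1.081608×10^8 km; r₂ = 3.86 × 1.496×10^8 = 5.77456×10^8 km.
Semi-major axis of the transfer orbit: a_t = (1.081608×10^8 + 5.77456×10^8)/2 = 3.428084×10^8 km.
On the circular orbit at r = 1.081608×10^8 km, v_c = √(μ/r) = 34.99 km/s.
Transfer-orbit speed at the same r (vis-viva, a = a_t): v_t = √[μ(2/r − 1/a_t)] = 45.41 km/s.
Δv₁ = |v_t − v_c| = |45.41 − 34.99| = 10.42 km/s.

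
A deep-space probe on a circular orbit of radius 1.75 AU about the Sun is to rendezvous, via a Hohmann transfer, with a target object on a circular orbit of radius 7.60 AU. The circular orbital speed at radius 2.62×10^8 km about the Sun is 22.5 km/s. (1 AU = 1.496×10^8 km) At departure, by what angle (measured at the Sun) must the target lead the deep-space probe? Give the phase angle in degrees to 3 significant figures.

From the circular-orbit relation v² = μ/r at r = 2.62×10^8 km: μ = v²r = (22.5)² × 2.62×10^8 = 1.32638×10^11 km³/s².
In km: r₁ = 1.75 × 1.496×10^8 = 2.618×10^8 km; r₂ = 7.60 × 1.496×10^8 = 1.13696×10^9 km.
Semi-major axis of the transfer orbit: a_t = (2.618×10^8 + 1.13696×10^9)/2 = 6.9938×10^8 km.
The half-period of the transfer ellipse is t = π√(a_t³/μ) = 1.5955×10^8 s.
The target's mean motion on its circular orbit is ω₂ = √(μ/r₂³) = 9.4998×10^-9 rad/s.
Angle swept by the target during transfer: ω₂·t = 1.5157 rad = 86.84°.
The deep-space probe traverses 180° on the transfer ellipse, so the target must lead by 180° − 86.84° = 93.2°.

φ = 93.2°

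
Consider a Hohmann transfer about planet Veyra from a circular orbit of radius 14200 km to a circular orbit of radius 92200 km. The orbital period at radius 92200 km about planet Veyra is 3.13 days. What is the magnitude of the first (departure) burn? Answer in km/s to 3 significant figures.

Δv₁ = 1.73 km/s

From Kepler's third law T² = 4π²r³/μ at r = 92200 km, T = 3.13 days = 3.13 × 86400 s = 2.70432×10^5 s: μ = 4π²r³/T² = 4.23093×10^5 km³/s².
Semi-major axis of the transfer orbit: a_t = (14200 + 92200)/2 = 53200 km.
On the circular orbit at r = 14200 km, v_c = √(μ/r) = 5.459 km/s.
Vis-viva on the transfer ellipse at r = 14200 km gives v_t = √[μ(2/r − 1/a_t)] = 7.186 km/s.
Δv₁ = |v_t − v_c| = |7.186 − 5.459| = 1.727 km/s.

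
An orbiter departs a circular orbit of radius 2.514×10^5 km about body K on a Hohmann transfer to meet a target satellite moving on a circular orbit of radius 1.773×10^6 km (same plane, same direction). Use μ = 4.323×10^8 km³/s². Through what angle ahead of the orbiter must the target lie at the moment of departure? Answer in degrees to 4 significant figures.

Semi-major axis of the transfer orbit: a_t = (2.514×10^5 + 1.773×10^6)/2 = 1.0122×10^6 km.
The half-period of the transfer ellipse is t = π√(a_t³/μ) = 1.539×10^5 s.
The target's mean motion on its circular orbit is ω₂ = √(μ/r₂³) = 8.807×10^-6 rad/s.
Angle swept by the target during transfer: ω₂·t = 1.355 rad = 77.64°.
Arrival is 180° from departure on the ellipse, so φ = 180° − 77.64° = 102.4°.

φ = 102.4°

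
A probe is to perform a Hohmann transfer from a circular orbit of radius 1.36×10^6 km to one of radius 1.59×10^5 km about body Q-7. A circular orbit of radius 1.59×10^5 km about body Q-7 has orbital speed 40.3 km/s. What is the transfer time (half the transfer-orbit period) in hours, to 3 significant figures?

From the circular-orbit relation v² = μ/r at r = 1.59×10^5 km: μ = v²r = (40.3)² × 1.59×10^5 = 2.58230×10^8 km³/s².
The Hohmann ellipse has a_t = (r₁ + r₂)/2 = 7.595×10^5 km.
Transfer time t = π√(a_t³/μ) = π√((7.595×10^5)³ / 2.58230×10^8) = 1.294×10^5 s.
Converting: 1.294×10^5 s ÷ 3600 s/hour = 35.9 hours.

t = 35.9 hours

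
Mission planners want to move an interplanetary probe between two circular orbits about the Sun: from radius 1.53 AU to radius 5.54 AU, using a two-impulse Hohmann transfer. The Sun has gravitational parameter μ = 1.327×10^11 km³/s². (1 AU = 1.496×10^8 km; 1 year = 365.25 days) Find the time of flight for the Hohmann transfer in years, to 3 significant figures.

t = 3.32 years

In km: r₁ = 1.53 × 1.496×10^8 = 2.28888×10^8 km; r₂ = 5.54 × 1.496×10^8 = 8.28784×10^8 km.
The Hohmann ellipse has a_t = (r₁ + r₂)/2 = 5.28836×10^8 km.
By Kepler's third law the transfer-orbit period is T = 2π√(a_t³/μ), so t = T/2 = 1.049×10^8 s.
Converting: 1.049×10^8 s ÷ 3.15576×10^7 s/year (365.25 × 86400) = 3.32 years.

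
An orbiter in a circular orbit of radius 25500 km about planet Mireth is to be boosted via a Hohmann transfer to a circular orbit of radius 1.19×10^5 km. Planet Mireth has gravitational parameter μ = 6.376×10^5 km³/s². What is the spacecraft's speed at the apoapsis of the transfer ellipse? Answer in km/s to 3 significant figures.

v = 1.38 km/s

Semi-major axis of the transfer orbit: a_t = (25500 + 1.190×10^5)/2 = 72250 km.
The apoapsis of the transfer ellipse is at r = 1.190×10^5 km.
Applying v² = μ(2/r − 1/a_t): v = 1.375 km/s.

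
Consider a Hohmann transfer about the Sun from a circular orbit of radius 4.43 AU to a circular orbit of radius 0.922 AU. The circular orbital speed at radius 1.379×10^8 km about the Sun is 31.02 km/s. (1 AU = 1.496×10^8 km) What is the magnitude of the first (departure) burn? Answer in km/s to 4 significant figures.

From the circular-orbit relation v² = μ/r at r = 1.379×10^8 km: μ = v²r = (31.02)² × 1.379×10^8 = 1.32693×10^11 km³/s².
In km: r₁ = 4.43 × 1.496×10^8 = 6.62728×10^8 km; r₂ = 0.922 × 1.496×10^8 = 1.379312×10^8 km.
The Hohmann ellipse has a_t = (r₁ + r₂)/2 = 4.003296×10^8 km.
Circular speed at r = 6.62728×10^8 km: v_c = √(μ/r) = 14.15 km/s.
Vis-viva on the transfer ellipse at r = 6.62728×10^8 km gives v_t = √[μ(2/r − 1/a_t)] = 8.306 km/s.
Δv₁ = |v_t − v_c| = |8.306 − 14.15| = 5.844 km/s.

Δv₁ = 5.844 km/s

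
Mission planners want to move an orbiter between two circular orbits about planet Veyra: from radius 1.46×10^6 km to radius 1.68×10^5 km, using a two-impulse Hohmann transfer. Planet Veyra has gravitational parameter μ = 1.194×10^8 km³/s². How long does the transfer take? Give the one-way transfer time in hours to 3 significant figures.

t = 58.7 hours

The Hohmann ellipse has a_t = (r₁ + r₂)/2 = 8.140×10^5 km.
Transfer time t = π√(a_t³/μ) = π√((8.140×10^5)³ / 1.194×10^8) = 2.1115×10^5 s.
Converting: 2.1115×10^5 s ÷ 3600 s/hour = 58.7 hours.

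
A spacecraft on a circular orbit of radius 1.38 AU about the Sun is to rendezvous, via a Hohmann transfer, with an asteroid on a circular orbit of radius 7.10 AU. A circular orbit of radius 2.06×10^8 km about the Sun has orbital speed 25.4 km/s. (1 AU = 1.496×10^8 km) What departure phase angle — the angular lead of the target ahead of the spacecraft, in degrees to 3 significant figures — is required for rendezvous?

From the circular-orbit relation v² = μ/r at r = 2.06×10^8 km: μ = v²r = (25.4)² × 2.06×10^8 = 1.32903×10^11 km³/s².
In km: r₁ = 1.38 × 1.496×10^8 = 2.06448×10^8 km; r₂ = 7.10 × 1.496×10^8 = 1.06216×10^9 km.
Transfer-ellipse semi-major axis a_t = (r₁ + r₂)/2 = (2.06448×10^8 + 1.06216×10^9)/2 = 6.34304×10^8 km.
Transfer time t = π√(a_t³/μ) = 1.3767×10^8 s.
Target angular speed ω₂ = √(μ/r₂³) = 1.0531×10^-8 rad/s.
Angle swept by the target during transfer: ω₂·t = 1.4498 rad = 83.07°.
Arrival is 180° from departure on the ellipse, so φ = 180° − 83.07° = 96.9°.

φ = 96.9°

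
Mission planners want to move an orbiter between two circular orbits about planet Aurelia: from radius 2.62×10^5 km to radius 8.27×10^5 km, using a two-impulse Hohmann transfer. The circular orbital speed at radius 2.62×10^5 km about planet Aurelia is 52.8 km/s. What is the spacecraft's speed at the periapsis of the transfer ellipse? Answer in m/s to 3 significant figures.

v = 65100 m/s

From the circular-orbit relation v² = μ/r at r = 2.62×10^5 km: μ = v²r = (52.8)² × 2.62×10^5 = 7.30414×10^8 km³/s².
Transfer-ellipse semi-major axis a_t = (r₁ + r₂)/2 = (2.620×10^5 + 8.270×10^5)/2 = 5.445×10^5 km.
The periapsis of the transfer ellipse is at r = 2.620×10^5 km.
From the vis-viva equation, v = √[μ(2/r − 1/a_t)] = 65.07 km/s.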